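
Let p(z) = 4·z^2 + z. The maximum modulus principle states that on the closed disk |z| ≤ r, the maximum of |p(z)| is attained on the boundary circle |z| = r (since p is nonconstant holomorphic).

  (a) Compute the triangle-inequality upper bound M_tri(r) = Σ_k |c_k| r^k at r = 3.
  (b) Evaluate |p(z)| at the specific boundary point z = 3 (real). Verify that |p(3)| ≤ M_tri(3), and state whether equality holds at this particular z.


Coefficients: c_0 = 0, c_1 = 1, c_2 = 4. Radius r = 3.
Part (a). Triangle bound: M_tri(r) = Σ_k |c_k| r^k
  = |0|·3^0 + |1|·3^1 + |4|·3^2
  = 0 + 3 + 36 = 39.
This bounds M(r) := max_{|z|=r} |p(z)| from above; equality holds iff all terms c_k z^k can be made to align in phase at a single z on |z|=r.
Part (b). At z = 3 (real, on the circle |z| = r):
  p(3) = (0)·3^0 + (1)·3^1 + (4)·3^2 = 39.
  |p(3)| = 39.
Since all nonzero coefficients share the same sign, |p(3)| = 39 = M_tri(3); the triangle bound is attained at z = 3, so in fact M(r) = 39.

M_tri(3) = 39; |p(3)| = 39; equality at z=3: yes.


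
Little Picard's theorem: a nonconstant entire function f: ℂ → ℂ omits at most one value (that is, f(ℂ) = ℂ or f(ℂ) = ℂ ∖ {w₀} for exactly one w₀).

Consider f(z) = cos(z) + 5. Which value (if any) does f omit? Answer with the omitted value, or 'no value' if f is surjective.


Little Picard bounds the complement of f(ℂ) to at most one point.
cos is entire and surjective onto ℂ: for every w ∈ ℂ, cos(ζ) = w has a solution ζ ∈ ℂ (e.g., via the complex inverse arccos). With ζ = z this gives z = ζ/(1). Then 1·cos(z) takes every value in 1·ℂ = ℂ, and adding 5 is a bijection of ℂ. So f is surjective and omits no value. (Note: only on the real line is cos bounded by [−1, 1].)

Omitted value: no value.


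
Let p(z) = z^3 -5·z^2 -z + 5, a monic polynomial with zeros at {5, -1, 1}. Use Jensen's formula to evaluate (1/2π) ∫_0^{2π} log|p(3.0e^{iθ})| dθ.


Zeros: -1, 1, 5; r = 3.0.
Inside |z| < r: -1, 1. Outside (|z| ≥ r): 5.
p(0) = 5, so log|p(0)| = log(5) = 1.6094.
Apply Jensen: I(r) = log|p(0)| + Σ_k log(r/|z_k|), summed over zeros inside |z| < r.
  log(r/|z_k|) for z_k = -1: log(3.0/1) = 1.0986
  log(r/|z_k|) for z_k = 1: log(3.0/1) = 1.0986
  Outside zeros (5) contribute nothing to the Jensen sum.
Sum over inside zeros: 2.1972.
I(r) = log|p(0)| + (inside sum) = 1.6094 + 2.1972 = 3.8067.
Note: since some zeros are outside |z| ≤ r, the simplified n·log(r) form does NOT apply — only the inside zeros contribute.

I(r) ≈ 3.8067.


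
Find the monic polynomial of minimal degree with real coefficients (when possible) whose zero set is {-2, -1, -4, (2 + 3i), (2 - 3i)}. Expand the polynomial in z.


The polynomial is p(z) = ∏_{α ∈ S} (z − α), where S = {-2, -1, -4, (2 + 3i), (2 - 3i)}.
Expanding the product yields: p(z) = z^5 + 3·z^4 -z^3 + 43·z^2 + 150·z + 104.
Note conjugate pairs combine to real quadratics: (z − (2+3i))(z − (2−3i)) = z² − 4z + 13.
The resulting polynomial has degree 5 and real coefficients as required.

p(z) = z^5 + 3·z^4 -z^3 + 43·z^2 + 150·z + 104.


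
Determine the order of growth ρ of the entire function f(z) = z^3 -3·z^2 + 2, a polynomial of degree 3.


|f(z)| ≤ Σ|c_k|·r^k = O(r^3) as r → ∞. Polynomial growth is O(e^{r^ε}) for every ε > 0 (since r^3/e^{r^ε} → 0), so ρ ≤ ε for all ε > 0, i.e. ρ = 0. Every nonconstant polynomial has order 0.
Therefore ρ = 0.

Order ρ = 0.


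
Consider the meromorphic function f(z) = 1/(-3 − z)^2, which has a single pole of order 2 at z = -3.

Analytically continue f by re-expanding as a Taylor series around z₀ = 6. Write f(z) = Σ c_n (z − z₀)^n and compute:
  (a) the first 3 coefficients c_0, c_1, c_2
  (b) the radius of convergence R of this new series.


Let w = z − z₀, so z = z₀ + w.
Then -3 − z = -3 − (z₀ + w) = (-3 − z₀) − w = -9 − w.
f(z) = 1/(-9 − w)^2 = (1/(-9)^2) · (1 − w/(-9))^{−2}.
By the binomial series (1−u)^{−2} = Σ_{n≥0} C(n+1, 1) u^n for |u|<1, with u = w/(-9):
  c_n = C(n+1, 1) / (-9)^(n+2).
  c_0 = 1/(-9)^2 = 1/81.
  c_1 = 2/(-9)^3 = -2/729.
  c_2 = 3/(-9)^4 = 1/2187.
The series is valid for |w/d| < 1, i.e. |z − z₀| < |d|.
Radius of convergence: R = |-3 − z₀| = |-9| = 9 (distance from z₀ to the singularity z = -3).

c_0 = 1/81, c_1 = -2/729, c_2 = 1/2187; R = 9.


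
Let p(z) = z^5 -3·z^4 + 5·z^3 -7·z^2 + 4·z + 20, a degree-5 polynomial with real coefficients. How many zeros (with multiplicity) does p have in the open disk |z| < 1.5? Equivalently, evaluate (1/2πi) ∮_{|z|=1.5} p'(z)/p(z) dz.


The zeros of p are: (2 + 1i), (2 - 1i), (0 + 2i), (0 - 2i), -1.
Their magnitudes are: 2.236, 2.236, 2, 2, 1.
Zeros with |z| < R = 1.5: -1.
Count = 1.
By the argument principle, (1/2πi) ∮_{|z|=R} p'(z)/p(z) dz equals exactly this count.

Number of zeros inside |z| < 1.5: 1.


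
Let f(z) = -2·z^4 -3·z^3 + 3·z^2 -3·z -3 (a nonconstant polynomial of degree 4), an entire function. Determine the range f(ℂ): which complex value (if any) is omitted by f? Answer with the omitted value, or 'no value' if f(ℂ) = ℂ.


Little Picard bounds the complement of f(ℂ) to at most one point.
For every w ∈ ℂ, the equation p(z) − w = 0 is a nonconstant polynomial in z and hence has at least one root by the fundamental theorem of algebra. So p is surjective onto ℂ, omitting no value.

Omitted value: no value.


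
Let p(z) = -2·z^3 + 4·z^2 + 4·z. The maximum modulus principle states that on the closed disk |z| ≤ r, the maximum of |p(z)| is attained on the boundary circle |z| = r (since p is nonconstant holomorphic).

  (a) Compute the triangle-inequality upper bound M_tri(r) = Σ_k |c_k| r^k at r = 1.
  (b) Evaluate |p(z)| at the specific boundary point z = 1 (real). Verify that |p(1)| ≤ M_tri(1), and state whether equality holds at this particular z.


Coefficients: c_0 = 0, c_1 = 4, c_2 = 4, c_3 = -2. Radius r = 1.
Part (a). Triangle bound: M_tri(r) = Σ_k |c_k| r^k
  = |0|·1^0 + |4|·1^1 + |4|·1^2 + |-2|·1^3
  = 0 + 4 + 4 + 2 = 10.
This bounds M(r) := max_{|z|=r} |p(z)| from above; equality holds iff all terms c_k z^k can be made to align in phase at a single z on |z|=r.
Part (b). At z = 1 (real, on the circle |z| = r):
  p(1) = (0)·1^0 + (4)·1^1 + (4)·1^2 + (-2)·1^3 = 6.
  |p(1)| = 6.
Check: |p(1)| = 6 ≤ 10 = M_tri(1). ✓ Equality does not hold at z = 1 (the coefficients have mixed signs, so the terms do not all align in phase there).

M_tri(1) = 10; |p(1)| = 6; equality at z=1: no.


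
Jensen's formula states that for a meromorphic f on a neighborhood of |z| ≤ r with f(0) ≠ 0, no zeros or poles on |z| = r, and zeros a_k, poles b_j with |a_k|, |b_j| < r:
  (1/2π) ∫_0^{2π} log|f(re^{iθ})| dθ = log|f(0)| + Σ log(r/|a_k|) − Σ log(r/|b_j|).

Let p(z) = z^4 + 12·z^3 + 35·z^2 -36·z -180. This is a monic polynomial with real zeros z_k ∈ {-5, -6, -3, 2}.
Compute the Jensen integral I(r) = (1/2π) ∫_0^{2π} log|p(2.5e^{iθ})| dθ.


Zeros: -6, -5, -3, 2; r = 2.5.
Inside |z| < r: 2. Outside (|z| ≥ r): -6, -5, -3.
p(0) = -180, so log|p(0)| = log(180) = 5.1930.
Apply Jensen: I(r) = log|p(0)| + Σ_k log(r/|z_k|), summed over zeros inside |z| < r.
  log(r/|z_k|) for z_k = 2: log(2.5/2) = 0.2231
  Outside zeros (-6, -5, -3) contribute nothing to the Jensen sum.
Sum over inside zeros: 0.2231.
I(r) = log|p(0)| + (inside sum) = 5.1930 + 0.2231 = 5.4161.
Note: since some zeros are outside |z| ≤ r, the simplified n·log(r) form does NOT apply — only the inside zeros contribute.

I(r) ≈ 5.4161.


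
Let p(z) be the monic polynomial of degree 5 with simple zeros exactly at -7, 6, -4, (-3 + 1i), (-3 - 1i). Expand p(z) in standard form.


The polynomial is p(z) = ∏_{α ∈ S} (z − α), where S = {-7, 6, -4, (-3 + 1i), (-3 - 1i)}.
Expanding the product yields: p(z) = z^5 + 11·z^4 + 2·z^3 -346·z^2 -1388·z -1680.
Note conjugate pairs combine to real quadratics: (z − (-3+1i))(z − (-3−1i)) = z² + 6z + 10.
The resulting polynomial has degree 5 and real coefficients as required.

p(z) = z^5 + 11·z^4 + 2·z^3 -346·z^2 -1388·z -1680.


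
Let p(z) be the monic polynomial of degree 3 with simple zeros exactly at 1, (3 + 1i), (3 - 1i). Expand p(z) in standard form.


The polynomial is p(z) = ∏_{α ∈ S} (z − α), where S = {1, (3 + 1i), (3 - 1i)}.
Expanding the product yields: p(z) = z^3 -7·z^2 + 16·z -10.
Note conjugate pairs combine to real quadratics: (z − (3+1i))(z − (3−1i)) = z² − 6z + 10.
The resulting polynomial has degree 3 and real coefficients as required.

p(z) = z^3 -7·z^2 + 16·z -10.


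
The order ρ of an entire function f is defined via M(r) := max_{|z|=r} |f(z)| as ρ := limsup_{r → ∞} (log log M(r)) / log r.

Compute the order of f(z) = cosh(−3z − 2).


cosh(w) is a linear combination of e^{iw} and e^{−iw} (or e^w, e^{−w} in the hyperbolic case), so |cosh(w)| ≤ e^{|w|}. With w = −3z − 2, |w| ≤ 3|z| + 2 = 3r + 2 on |z| = r, giving M(r) ≤ e^{3r + 2}, so ρ ≤ 1. On a suitable ray (z = it for sin/cos; z = t for sinh/cosh, t real → ∞), |cosh(−3z − 2)| grows like e^{3|t|}/2, so ρ ≥ 1. Hence ρ = 1.
Therefore ρ = 1.

Order ρ = 1.


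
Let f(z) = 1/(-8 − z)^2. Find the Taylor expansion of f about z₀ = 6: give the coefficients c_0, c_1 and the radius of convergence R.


Let w = z − z₀, so z = z₀ + w.
Then -8 − z = -8 − (z₀ + w) = (-8 − z₀) − w = -14 − w.
f(z) = 1/(-14 − w)^2 = (1/(-14)^2) · (1 − w/(-14))^{−2}.
By the binomial series (1−u)^{−2} = Σ_{n≥0} C(n+1, 1) u^n for |u|<1, with u = w/(-14):
  c_n = C(n+1, 1) / (-14)^(n+2).
  c_0 = 1/(-14)^2 = 1/196.
  c_1 = 2/(-14)^3 = -1/1372.
The series is valid for |w/d| < 1, i.e. |z − z₀| < |d|.
Radius of convergence: R = |-8 − z₀| = |-14| = 14 (distance from z₀ to the singularity z = -8).

c_0 = 1/196, c_1 = -1/1372; R = 14.


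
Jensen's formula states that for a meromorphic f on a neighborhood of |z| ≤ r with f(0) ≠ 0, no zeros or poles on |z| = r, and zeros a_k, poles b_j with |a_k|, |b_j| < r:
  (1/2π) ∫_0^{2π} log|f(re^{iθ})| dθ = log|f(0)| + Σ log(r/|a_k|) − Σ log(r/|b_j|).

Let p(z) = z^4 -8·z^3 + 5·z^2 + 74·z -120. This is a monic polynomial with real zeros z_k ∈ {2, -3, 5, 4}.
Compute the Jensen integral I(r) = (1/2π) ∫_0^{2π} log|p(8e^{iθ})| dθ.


Zeros: -3, 2, 4, 5; r = 8.
Inside |z| < r: -3, 2, 4, 5. Outside (|z| ≥ r): ∅.
p(0) = -120, so log|p(0)| = log(120) = 4.7875.
Apply Jensen: I(r) = log|p(0)| + Σ_k log(r/|z_k|), summed over zeros inside |z| < r.
  log(r/|z_k|) for z_k = 2: log(8/2) = 1.3863
  log(r/|z_k|) for z_k = -3: log(8/3) = 0.9808
  log(r/|z_k|) for z_k = 5: log(8/5) = 0.4700
  log(r/|z_k|) for z_k = 4: log(8/4) = 0.6931
Sum over inside zeros: 3.5303.
I(r) = log|p(0)| + (inside sum) = 4.7875 + 3.5303 = 8.3178.
Closed form (all zeros inside, monic): I(r) = n·log(r) = 4·log(8) = 8.3178. ✓

I(r) ≈ 8.3178.


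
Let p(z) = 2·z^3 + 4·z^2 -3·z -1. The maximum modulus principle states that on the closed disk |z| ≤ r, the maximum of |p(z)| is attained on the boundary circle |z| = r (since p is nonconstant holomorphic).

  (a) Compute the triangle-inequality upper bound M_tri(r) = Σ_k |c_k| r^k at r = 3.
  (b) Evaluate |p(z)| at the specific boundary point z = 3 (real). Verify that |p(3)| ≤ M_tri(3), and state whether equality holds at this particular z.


Coefficients: c_0 = -1, c_1 = -3, c_2 = 4, c_3 = 2. Radius r = 3.
Part (a). Triangle bound: M_tri(r) = Σ_k |c_k| r^k
  = |-1|·3^0 + |-3|·3^1 + |4|·3^2 + |2|·3^3
  = 1 + 9 + 36 + 54 = 100.
This bounds M(r) := max_{|z|=r} |p(z)| from above; equality holds iff all terms c_k z^k can be made to align in phase at a single z on |z|=r.
Part (b). At z = 3 (real, on the circle |z| = r):
  p(3) = (-1)·3^0 + (-3)·3^1 + (4)·3^2 + (2)·3^3 = 80.
  |p(3)| = 80.
Check: |p(3)| = 80 ≤ 100 = M_tri(3). ✓ Equality does not hold at z = 3 (the coefficients have mixed signs, so the terms do not all align in phase there).

M_tri(3) = 100; |p(3)| = 80; equality at z=3: no.


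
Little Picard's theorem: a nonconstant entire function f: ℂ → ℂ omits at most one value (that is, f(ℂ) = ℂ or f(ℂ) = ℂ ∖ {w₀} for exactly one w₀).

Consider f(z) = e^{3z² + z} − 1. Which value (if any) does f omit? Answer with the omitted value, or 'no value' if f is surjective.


Little Picard bounds the complement of f(ℂ) to at most one point.
The exponent g(z) = 3z² + z is a nonconstant polynomial, hence surjective onto ℂ. So e^{g(z)} takes every value in {e^w : w ∈ ℂ} = ℂ ∖ {0}. Adding -1 shifts the range to ℂ ∖ {-1}. f omits exactly -1.

Omitted value: -1.


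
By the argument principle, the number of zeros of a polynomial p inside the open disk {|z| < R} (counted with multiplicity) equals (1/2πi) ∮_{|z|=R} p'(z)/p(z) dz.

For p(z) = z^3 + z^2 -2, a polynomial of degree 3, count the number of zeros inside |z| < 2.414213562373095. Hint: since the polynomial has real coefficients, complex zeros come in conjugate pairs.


The zeros of p are: 1, (-1 + 1i), (-1 - 1i).
Their magnitudes are: 1, 1.414, 1.414.
Zeros with |z| < R = 2.414213562373095: 1, (-1 + 1i), (-1 - 1i).
Count = 3.
By the argument principle, (1/2πi) ∮_{|z|=R} p'(z)/p(z) dz equals exactly this count.

Number of zeros inside |z| < 2.414213562373095: 3.


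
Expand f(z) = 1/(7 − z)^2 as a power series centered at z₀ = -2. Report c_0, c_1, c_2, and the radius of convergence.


Let w = z − z₀, so z = z₀ + w.
Then 7 − z = 7 − (z₀ + w) = (7 − z₀) − w = 9 − w.
f(z) = 1/(9 − w)^2 = (1/(9)^2) · (1 − w/(9))^{−2}.
By the binomial series (1−u)^{−2} = Σ_{n≥0} C(n+1, 1) u^n for |u|<1, with u = w/(9):
  c_n = C(n+1, 1) / (9)^(n+2).
  c_0 = 1/(9)^2 = 1/81.
  c_1 = 2/(9)^3 = 2/729.
  c_2 = 3/(9)^4 = 1/2187.
The series is valid for |w/d| < 1, i.e. |z − z₀| < |d|.
Radius of convergence: R = |7 − z₀| = |9| = 9 (distance from z₀ to the singularity z = 7).

c_0 = 1/81, c_1 = 2/729, c_2 = 1/2187; R = 9.


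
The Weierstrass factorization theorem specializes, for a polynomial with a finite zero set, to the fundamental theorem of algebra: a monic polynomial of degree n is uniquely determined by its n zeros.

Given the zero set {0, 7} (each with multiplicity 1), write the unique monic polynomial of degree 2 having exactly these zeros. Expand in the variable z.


The polynomial is p(z) = ∏_{α ∈ S} (z − α), where S = {0, 7}.
Expanding the product yields: p(z) = z^2 -7·z.
The resulting polynomial has degree 2 and real coefficients as required.

p(z) = z^2 -7·z.


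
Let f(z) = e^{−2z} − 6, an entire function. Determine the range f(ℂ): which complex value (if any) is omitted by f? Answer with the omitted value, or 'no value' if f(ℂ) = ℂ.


Little Picard bounds the complement of f(ℂ) to at most one point.
e^{−2z} is never zero on ℂ, so 1·e^{−2z} takes every value in ℂ ∖ {0}. Adding -6 shifts the range to ℂ ∖ {-6}. Thus f omits exactly the value -6.

Omitted value: -6.


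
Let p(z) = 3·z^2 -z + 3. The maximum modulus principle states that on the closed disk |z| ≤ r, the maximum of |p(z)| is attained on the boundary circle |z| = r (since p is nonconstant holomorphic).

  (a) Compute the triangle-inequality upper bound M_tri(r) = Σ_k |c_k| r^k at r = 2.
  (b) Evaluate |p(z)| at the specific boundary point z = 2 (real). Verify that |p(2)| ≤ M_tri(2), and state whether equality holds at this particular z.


Coefficients: c_0 = 3, c_1 = -1, c_2 = 3. Radius r = 2.
Part (a). Triangle bound: M_tri(r) = Σ_k |c_k| r^k
  = |3|·2^0 + |-1|·2^1 + |3|·2^2
  = 3 + 2 + 12 = 17.
This bounds M(r) := max_{|z|=r} |p(z)| from above; equality holds iff all terms c_k z^k can be made to align in phase at a single z on |z|=r.
Part (b). At z = 2 (real, on the circle |z| = r):
  p(2) = (3)·2^0 + (-1)·2^1 + (3)·2^2 = 13.
  |p(2)| = 13.
Check: |p(2)| = 13 ≤ 17 = M_tri(2). ✓ Equality does not hold at z = 2 (the coefficients have mixed signs, so the terms do not all align in phase there).

M_tri(2) = 17; |p(2)| = 13; equality at z=2: no.


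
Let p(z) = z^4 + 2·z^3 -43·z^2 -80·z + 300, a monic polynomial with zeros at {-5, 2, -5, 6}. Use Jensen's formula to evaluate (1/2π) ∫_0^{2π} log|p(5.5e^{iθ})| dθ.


Zeros: -5, -5, 2, 6; r = 5.5.
Inside |z| < r: -5, -5, 2. Outside (|z| ≥ r): 6.
p(0) = 300, so log|p(0)| = log(300) = 5.7038.
Apply Jensen: I(r) = log|p(0)| + Σ_k log(r/|z_k|), summed over zeros inside |z| < r.
  log(r/|z_k|) for z_k = -5: log(5.5/5) = 0.0953
  log(r/|z_k|) for z_k = 2: log(5.5/2) = 1.0116
  log(r/|z_k|) for z_k = -5: log(5.5/5) = 0.0953
  Outside zeros (6) contribute nothing to the Jensen sum.
Sum over inside zeros: 1.2022.
I(r) = log|p(0)| + (inside sum) = 5.7038 + 1.2022 = 6.9060.
Note: since some zeros are outside |z| ≤ r, the simplified n·log(r) form does NOT apply — only the inside zeros contribute.

I(r) ≈ 6.9060.


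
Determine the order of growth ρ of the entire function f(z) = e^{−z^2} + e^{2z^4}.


Each summand is entire of order 2 and 4 respectively (as in the single-exponential case). The order of a sum is at most the max of the orders, so ρ ≤ 4. For the lower bound: on |z|=r choose arg z so that 2z^4 is real positive; then |e^{2z^4}| = e^{2r^4} while |e^{-1z^2}| ≤ e^{1r^2} = o(e^{2r^4}). So |f| ≥ e^{2r^4}(1 − o(1)) and ρ ≥ 4. Hence ρ = max(2, 4) = 4.
Therefore ρ = 4.

Order ρ = 4.


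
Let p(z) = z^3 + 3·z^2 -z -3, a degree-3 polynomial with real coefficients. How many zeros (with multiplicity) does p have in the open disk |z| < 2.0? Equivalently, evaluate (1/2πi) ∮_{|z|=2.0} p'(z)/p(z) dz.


The zeros of p are: 1, -1, -3.
Their magnitudes are: 1, 1, 3.
Zeros with |z| < R = 2.0: 1, -1.
Count = 2.
By the argument principle, (1/2πi) ∮_{|z|=R} p'(z)/p(z) dz equals exactly this count.

Number of zeros inside |z| < 2.0: 2.


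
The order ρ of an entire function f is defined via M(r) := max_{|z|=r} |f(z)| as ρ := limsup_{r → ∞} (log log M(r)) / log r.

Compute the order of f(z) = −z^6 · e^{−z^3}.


M(r) = max_{|z|=r} |-1|·|z|^6·|e^{−z^3}| = 1·r^6 · e^{1r^3} (the factors attain their maxima compatibly on |z|=r). Then log M(r) = log 1 + 6·log r + 1r^3, dominated by the last term, so log log M(r) ~ 3·log r. The polynomial factor -1z^6 contributes only a log r term and does not affect the order. ρ = 3.
Therefore ρ = 3.

Order ρ = 3.


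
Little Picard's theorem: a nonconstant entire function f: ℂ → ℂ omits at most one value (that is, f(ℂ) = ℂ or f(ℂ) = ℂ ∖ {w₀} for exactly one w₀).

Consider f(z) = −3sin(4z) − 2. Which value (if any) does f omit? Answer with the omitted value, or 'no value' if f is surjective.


Little Picard bounds the complement of f(ℂ) to at most one point.
sin is entire and surjective onto ℂ: for every w ∈ ℂ, sin(ζ) = w has a solution ζ ∈ ℂ (e.g., via the complex inverse arcsin). With ζ = 4z this gives z = ζ/(4). Then -3·sin(4z) takes every value in -3·ℂ = ℂ, and adding -2 is a bijection of ℂ. So f is surjective and omits no value. (Note: only on the real line is sin bounded by [−1, 1].)

Omitted value: no value.


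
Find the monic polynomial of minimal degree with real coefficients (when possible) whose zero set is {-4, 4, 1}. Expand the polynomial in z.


The polynomial is p(z) = ∏_{α ∈ S} (z − α), where S = {-4, 4, 1}.
Expanding the product yields: p(z) = z^3 -z^2 -16·z + 16.
The resulting polynomial has degree 3 and real coefficients as required.

p(z) = z^3 -z^2 -16·z + 16.


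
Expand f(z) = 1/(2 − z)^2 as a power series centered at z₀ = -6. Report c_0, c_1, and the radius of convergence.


Let w = z − z₀, so z = z₀ + w.
Then 2 − z = 2 − (z₀ + w) = (2 − z₀) − w = 8 − w.
f(z) = 1/(8 − w)^2 = (1/(8)^2) · (1 − w/(8))^{−2}.
By the binomial series (1−u)^{−2} = Σ_{n≥0} C(n+1, 1) u^n for |u|<1, with u = w/(8):
  c_n = C(n+1, 1) / (8)^(n+2).
  c_0 = 1/(8)^2 = 1/64.
  c_1 = 2/(8)^3 = 1/256.
The series is valid for |w/d| < 1, i.e. |z − z₀| < |d|.
Radius of convergence: R = |2 − z₀| = |8| = 8 (distance from z₀ to the singularity z = 2).

c_0 = 1/64, c_1 = 1/256; R = 8.


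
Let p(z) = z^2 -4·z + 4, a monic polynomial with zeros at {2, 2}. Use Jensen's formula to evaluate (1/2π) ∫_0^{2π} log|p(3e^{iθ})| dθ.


Zeros: 2, 2; r = 3.
Inside |z| < r: 2, 2. Outside (|z| ≥ r): ∅.
p(0) = 4, so log|p(0)| = log(4) = 1.3863.
Apply Jensen: I(r) = log|p(0)| + Σ_k log(r/|z_k|), summed over zeros inside |z| < r.
  log(r/|z_k|) for z_k = 2: log(3/2) = 0.4055
  log(r/|z_k|) for z_k = 2: log(3/2) = 0.4055
Sum over inside zeros: 0.8109.
I(r) = log|p(0)| + (inside sum) = 1.3863 + 0.8109 = 2.1972.
Closed form (all zeros inside, monic): I(r) = n·log(r) = 2·log(3) = 2.1972. ✓

I(r) ≈ 2.1972.


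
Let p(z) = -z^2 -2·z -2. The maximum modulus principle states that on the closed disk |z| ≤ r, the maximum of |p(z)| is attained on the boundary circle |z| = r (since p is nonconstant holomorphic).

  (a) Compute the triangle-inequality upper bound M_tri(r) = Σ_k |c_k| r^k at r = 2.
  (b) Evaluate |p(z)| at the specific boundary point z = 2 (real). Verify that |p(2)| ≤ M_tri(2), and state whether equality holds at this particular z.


Coefficients: c_0 = -2, c_1 = -2, c_2 = -1. Radius r = 2.
Part (a). Triangle bound: M_tri(r) = Σ_k |c_k| r^k
  = |-2|·2^0 + |-2|·2^1 + |-1|·2^2
  = 2 + 4 + 4 = 10.
This bounds M(r) := max_{|z|=r} |p(z)| from above; equality holds iff all terms c_k z^k can be made to align in phase at a single z on |z|=r.
Part (b). At z = 2 (real, on the circle |z| = r):
  p(2) = (-2)·2^0 + (-2)·2^1 + (-1)·2^2 = -10.
  |p(2)| = 10.
Since all nonzero coefficients share the same sign, |p(2)| = 10 = M_tri(2); the triangle bound is attained at z = 2, so in fact M(r) = 10.

M_tri(2) = 10; |p(2)| = 10; equality at z=2: yes.


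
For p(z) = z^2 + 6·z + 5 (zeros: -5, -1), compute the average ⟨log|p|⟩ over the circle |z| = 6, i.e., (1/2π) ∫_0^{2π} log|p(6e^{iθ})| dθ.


Zeros: -5, -1; r = 6.
Inside |z| < r: -5, -1. Outside (|z| ≥ r): ∅.
p(0) = 5, so log|p(0)| = log(5) = 1.6094.
Apply Jensen: I(r) = log|p(0)| + Σ_k log(r/|z_k|), summed over zeros inside |z| < r.
  log(r/|z_k|) for z_k = -5: log(6/5) = 0.1823
  log(r/|z_k|) for z_k = -1: log(6/1) = 1.7918
Sum over inside zeros: 1.9741.
I(r) = log|p(0)| + (inside sum) = 1.6094 + 1.9741 = 3.5835.
Closed form (all zeros inside, monic): I(r) = n·log(r) = 2·log(6) = 3.5835. ✓

I(r) ≈ 3.5835.


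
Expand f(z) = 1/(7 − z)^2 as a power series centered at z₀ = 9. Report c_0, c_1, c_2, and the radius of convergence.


Let w = z − z₀, so z = z₀ + w.
Then 7 − z = 7 − (z₀ + w) = (7 − z₀) − w = -2 − w.
f(z) = 1/(-2 − w)^2 = (1/(-2)^2) · (1 − w/(-2))^{−2}.
By the binomial series (1−u)^{−2} = Σ_{n≥0} C(n+1, 1) u^n for |u|<1, with u = w/(-2):
  c_n = C(n+1, 1) / (-2)^(n+2).
  c_0 = 1/(-2)^2 = 1/4.
  c_1 = 2/(-2)^3 = -1/4.
  c_2 = 3/(-2)^4 = 3/16.
The series is valid for |w/d| < 1, i.e. |z − z₀| < |d|.
Radius of convergence: R = |7 − z₀| = |-2| = 2 (distance from z₀ to the singularity z = 7).

c_0 = 1/4, c_1 = -1/4, c_2 = 3/16; R = 2.


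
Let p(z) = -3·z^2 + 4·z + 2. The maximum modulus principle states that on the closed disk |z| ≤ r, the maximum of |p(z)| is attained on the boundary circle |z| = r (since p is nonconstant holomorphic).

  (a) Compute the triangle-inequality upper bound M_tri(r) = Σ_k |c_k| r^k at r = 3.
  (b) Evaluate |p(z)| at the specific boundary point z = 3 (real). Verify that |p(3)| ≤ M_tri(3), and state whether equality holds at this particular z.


Coefficients: c_0 = 2, c_1 = 4, c_2 = -3. Radius r = 3.
Part (a). Triangle bound: M_tri(r) = Σ_k |c_k| r^k
  = |2|·3^0 + |4|·3^1 + |-3|·3^2
  = 2 + 12 + 27 = 41.
This bounds M(r) := max_{|z|=r} |p(z)| from above; equality holds iff all terms c_k z^k can be made to align in phase at a single z on |z|=r.
Part (b). At z = 3 (real, on the circle |z| = r):
  p(3) = (2)·3^0 + (4)·3^1 + (-3)·3^2 = -13.
  |p(3)| = 13.
Check: |p(3)| = 13 ≤ 41 = M_tri(3). ✓ Equality does not hold at z = 3 (the coefficients have mixed signs, so the terms do not all align in phase there).

M_tri(3) = 41; |p(3)| = 13; equality at z=3: no.


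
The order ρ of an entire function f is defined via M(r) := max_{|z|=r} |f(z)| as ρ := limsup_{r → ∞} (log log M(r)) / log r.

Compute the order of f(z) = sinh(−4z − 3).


sinh(w) is a linear combination of e^{iw} and e^{−iw} (or e^w, e^{−w} in the hyperbolic case), so |sinh(w)| ≤ e^{|w|}. With w = −4z − 3, |w| ≤ 4|z| + 3 = 4r + 3 on |z| = r, giving M(r) ≤ e^{4r + 3}, so ρ ≤ 1. On a suitable ray (z = it for sin/cos; z = t for sinh/cosh, t real → ∞), |sinh(−4z − 3)| grows like e^{4|t|}/2, so ρ ≥ 1. Hence ρ = 1.
Therefore ρ = 1.

Order ρ = 1.


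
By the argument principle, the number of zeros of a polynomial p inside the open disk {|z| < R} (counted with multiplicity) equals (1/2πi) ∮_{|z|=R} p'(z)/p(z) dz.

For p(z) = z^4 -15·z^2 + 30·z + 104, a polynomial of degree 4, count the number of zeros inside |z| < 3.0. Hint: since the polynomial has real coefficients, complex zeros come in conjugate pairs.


The zeros of p are: (3 + 2i), (3 - 2i), -4, -2.
Their magnitudes are: 3.606, 3.606, 4, 2.
Zeros with |z| < R = 3.0: -2.
Count = 1.
By the argument principle, (1/2πi) ∮_{|z|=R} p'(z)/p(z) dz equals exactly this count.

Number of zeros inside |z| < 3.0: 1.


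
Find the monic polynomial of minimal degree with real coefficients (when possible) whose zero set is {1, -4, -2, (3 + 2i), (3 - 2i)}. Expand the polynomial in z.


The polynomial is p(z) = ∏_{α ∈ S} (z − α), where S = {1, -4, -2, (3 + 2i), (3 - 2i)}.
Expanding the product yields: p(z) = z^5 -z^4 -15·z^3 + 45·z^2 + 74·z -104.
Note conjugate pairs combine to real quadratics: (z − (3+2i))(z − (3−2i)) = z² − 6z + 13.
The resulting polynomial has degree 5 and real coefficients as required.

p(z) = z^5 -z^4 -15·z^3 + 45·z^2 + 74·z -104.


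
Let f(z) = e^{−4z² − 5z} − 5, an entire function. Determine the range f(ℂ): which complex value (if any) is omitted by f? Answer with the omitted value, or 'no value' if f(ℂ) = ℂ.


Little Picard bounds the complement of f(ℂ) to at most one point.
The exponent g(z) = −4z² − 5z is a nonconstant polynomial, hence surjective onto ℂ. So e^{g(z)} takes every value in {e^w : w ∈ ℂ} = ℂ ∖ {0}. Adding -5 shifts the range to ℂ ∖ {-5}. f omits exactly -5.

Omitted value: -5.


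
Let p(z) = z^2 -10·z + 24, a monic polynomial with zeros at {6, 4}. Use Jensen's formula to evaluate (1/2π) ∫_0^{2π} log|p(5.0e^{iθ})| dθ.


Zeros: 4, 6; r = 5.0.
Inside |z| < r: 4. Outside (|z| ≥ r): 6.
p(0) = 24, so log|p(0)| = log(24) = 3.1781.
Apply Jensen: I(r) = log|p(0)| + Σ_k log(r/|z_k|), summed over zeros inside |z| < r.
  log(r/|z_k|) for z_k = 4: log(5.0/4) = 0.2231
  Outside zeros (6) contribute nothing to the Jensen sum.
Sum over inside zeros: 0.2231.
I(r) = log|p(0)| + (inside sum) = 3.1781 + 0.2231 = 3.4012.
Note: since some zeros are outside |z| ≤ r, the simplified n·log(r) form does NOT apply — only the inside zeros contribute.

I(r) ≈ 3.4012.


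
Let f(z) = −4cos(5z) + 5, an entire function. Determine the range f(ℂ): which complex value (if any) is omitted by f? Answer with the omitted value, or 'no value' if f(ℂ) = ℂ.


Little Picard bounds the complement of f(ℂ) to at most one point.
cos is entire and surjective onto ℂ: for every w ∈ ℂ, cos(ζ) = w has a solution ζ ∈ ℂ (e.g., via the complex inverse arccos). With ζ = 5z this gives z = ζ/(5). Then -4·cos(5z) takes every value in -4·ℂ = ℂ, and adding 5 is a bijection of ℂ. So f is surjective and omits no value. (Note: only on the real line is cos bounded by [−1, 1].)

Omitted value: no value.


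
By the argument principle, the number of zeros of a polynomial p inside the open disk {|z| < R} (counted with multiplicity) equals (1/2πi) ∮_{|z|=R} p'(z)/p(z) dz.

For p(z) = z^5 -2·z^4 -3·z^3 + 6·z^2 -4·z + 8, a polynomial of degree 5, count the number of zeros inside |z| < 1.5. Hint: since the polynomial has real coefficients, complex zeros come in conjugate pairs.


The zeros of p are: 2, (0 + 1i), (0 - 1i), 2, -2.
Their magnitudes are: 2, 1, 1, 2, 2.
Zeros with |z| < R = 1.5: (0 + 1i), (0 - 1i).
Count = 2.
By the argument principle, (1/2πi) ∮_{|z|=R} p'(z)/p(z) dz equals exactly this count.

Number of zeros inside |z| < 1.5: 2.


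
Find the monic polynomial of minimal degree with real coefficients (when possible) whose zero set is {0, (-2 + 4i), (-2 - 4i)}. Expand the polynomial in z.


The polynomial is p(z) = ∏_{α ∈ S} (z − α), where S = {0, (-2 + 4i), (-2 - 4i)}.
Expanding the product yields: p(z) = z^3 + 4·z^2 + 20·z.
Note conjugate pairs combine to real quadratics: (z − (-2+4i))(z − (-2−4i)) = z² + 4z + 20.
The resulting polynomial has degree 3 and real coefficients as required.

p(z) = z^3 + 4·z^2 + 20·z.


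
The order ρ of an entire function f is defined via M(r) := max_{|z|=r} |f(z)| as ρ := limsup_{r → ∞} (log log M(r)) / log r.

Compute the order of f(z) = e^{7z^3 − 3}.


|e^{7z^3 − 3}| = e^{Re(7·z^3) + -3} ≤ e^{7|z|^3 + -3} = e^{7r^3 + -3} on |z| = r, so ρ ≤ 3. Choosing z on |z|=r so that 7·z^3 is real positive (always possible by picking arg z appropriately) gives |f(z)| = e^{7r^3 + -3}, matching the bound. The additive constant -3 does not affect log log M(r) ~ 3·log r. Hence ρ = 3.
Therefore ρ = 3.

Order ρ = 3.


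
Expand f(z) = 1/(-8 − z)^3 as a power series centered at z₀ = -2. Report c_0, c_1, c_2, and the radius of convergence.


Let w = z − z₀, so z = z₀ + w.
Then -8 − z = -8 − (z₀ + w) = (-8 − z₀) − w = -6 − w.
f(z) = 1/(-6 − w)^3 = (1/(-6)^3) · (1 − w/(-6))^{−3}.
By the binomial series (1−u)^{−3} = Σ_{n≥0} C(n+2, 2) u^n for |u|<1, with u = w/(-6):
  c_n = C(n+2, 2) / (-6)^(n+3).
  c_0 = 1/(-6)^3 = -1/216.
  c_1 = 3/(-6)^4 = 1/432.
  c_2 = 6/(-6)^5 = -1/1296.
The series is valid for |w/d| < 1, i.e. |z − z₀| < |d|.
Radius of convergence: R = |-8 − z₀| = |-6| = 6 (distance from z₀ to the singularity z = -8).

c_0 = -1/216, c_1 = 1/432, c_2 = -1/1296; R = 6.


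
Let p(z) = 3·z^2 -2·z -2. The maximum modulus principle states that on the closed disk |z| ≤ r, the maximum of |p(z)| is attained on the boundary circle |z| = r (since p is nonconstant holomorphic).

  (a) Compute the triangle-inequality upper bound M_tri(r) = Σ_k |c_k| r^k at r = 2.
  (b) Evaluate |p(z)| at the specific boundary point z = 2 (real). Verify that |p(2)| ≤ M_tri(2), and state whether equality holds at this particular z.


Coefficients: c_0 = -2, c_1 = -2, c_2 = 3. Radius r = 2.
Part (a). Triangle bound: M_tri(r) = Σ_k |c_k| r^k
  = |-2|·2^0 + |-2|·2^1 + |3|·2^2
  = 2 + 4 + 12 = 18.
This bounds M(r) := max_{|z|=r} |p(z)| from above; equality holds iff all terms c_k z^k can be made to align in phase at a single z on |z|=r.
Part (b). At z = 2 (real, on the circle |z| = r):
  p(2) = (-2)·2^0 + (-2)·2^1 + (3)·2^2 = 6.
  |p(2)| = 6.
Check: |p(2)| = 6 ≤ 18 = M_tri(2). ✓ Equality does not hold at z = 2 (the coefficients have mixed signs, so the terms do not all align in phase there).

M_tri(2) = 18; |p(2)| = 6; equality at z=2: no.


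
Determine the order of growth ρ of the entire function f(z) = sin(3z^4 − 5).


Write sin(w) = (e^{iw} ± e^{−iw})/(2 or 2i), so |sin(w)| ≤ e^{|w|}. With w = 3z^4 − 5, |w| ≤ 3r^4 + 5 on |z|=r, giving M(r) ≤ e^{3r^4 + 5} and ρ ≤ 4. For the lower bound, choose z on |z|=r with 3z^4 purely imaginary of modulus 3r^4; then |sin(3z^4 − 5)| grows like e^{3r^4}/2, so ρ ≥ 4. Hence ρ = 4.
Therefore ρ = 4.

Order ρ = 4.


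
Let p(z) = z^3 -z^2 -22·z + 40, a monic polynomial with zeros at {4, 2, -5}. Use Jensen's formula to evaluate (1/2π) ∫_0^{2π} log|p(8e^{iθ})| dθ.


Zeros: -5, 2, 4; r = 8.
Inside |z| < r: -5, 2, 4. Outside (|z| ≥ r): ∅.
p(0) = 40, so log|p(0)| = log(40) = 3.6889.
Apply Jensen: I(r) = log|p(0)| + Σ_k log(r/|z_k|), summed over zeros inside |z| < r.
  log(r/|z_k|) for z_k = 4: log(8/4) = 0.6931
  log(r/|z_k|) for z_k = 2: log(8/2) = 1.3863
  log(r/|z_k|) for z_k = -5: log(8/5) = 0.4700
Sum over inside zeros: 2.5494.
I(r) = log|p(0)| + (inside sum) = 3.6889 + 2.5494 = 6.2383.
Closed form (all zeros inside, monic): I(r) = n·log(r) = 3·log(8) = 6.2383. ✓

I(r) ≈ 6.2383.


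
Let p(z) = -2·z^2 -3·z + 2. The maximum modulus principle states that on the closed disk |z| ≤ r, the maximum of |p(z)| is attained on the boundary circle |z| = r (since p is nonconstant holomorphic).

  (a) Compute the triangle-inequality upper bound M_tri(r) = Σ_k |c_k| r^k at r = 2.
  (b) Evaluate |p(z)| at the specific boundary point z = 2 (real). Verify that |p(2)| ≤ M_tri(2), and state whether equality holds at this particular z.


Coefficients: c_0 = 2, c_1 = -3, c_2 = -2. Radius r = 2.
Part (a). Triangle bound: M_tri(r) = Σ_k |c_k| r^k
  = |2|·2^0 + |-3|·2^1 + |-2|·2^2
  = 2 + 6 + 8 = 16.
This bounds M(r) := max_{|z|=r} |p(z)| from above; equality holds iff all terms c_k z^k can be made to align in phase at a single z on |z|=r.
Part (b). At z = 2 (real, on the circle |z| = r):
  p(2) = (2)·2^0 + (-3)·2^1 + (-2)·2^2 = -12.
  |p(2)| = 12.
Check: |p(2)| = 12 ≤ 16 = M_tri(2). ✓ Equality does not hold at z = 2 (the coefficients have mixed signs, so the terms do not all align in phase there).

M_tri(2) = 16; |p(2)| = 12; equality at z=2: no.


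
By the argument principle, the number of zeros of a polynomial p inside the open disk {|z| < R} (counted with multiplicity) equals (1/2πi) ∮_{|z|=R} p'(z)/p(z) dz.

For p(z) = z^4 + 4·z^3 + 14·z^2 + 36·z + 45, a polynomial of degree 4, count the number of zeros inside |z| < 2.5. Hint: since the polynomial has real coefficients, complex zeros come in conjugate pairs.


The zeros of p are: (-2 + 1i), (-2 - 1i), (0 + 3i), (0 - 3i).
Their magnitudes are: 2.236, 2.236, 3, 3.
Zeros with |z| < R = 2.5: (-2 + 1i), (-2 - 1i).
Count = 2.
By the argument principle, (1/2πi) ∮_{|z|=R} p'(z)/p(z) dz equals exactly this count.

Number of zeros inside |z| < 2.5: 2.


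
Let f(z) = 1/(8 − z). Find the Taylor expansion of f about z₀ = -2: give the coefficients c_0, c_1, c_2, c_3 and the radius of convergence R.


Let w = z − z₀, so z = z₀ + w.
Then 8 − z = 8 − (z₀ + w) = (8 − z₀) − w = 10 − w.
f(z) = 1/(10 − w) = (1/(10)) · 1/(1 − w/(10)) = Σ_{n≥0} w^n / (10)^(n+1).
So c_n = 1/(10)^(n+1):
  c_0 = 1/(10)^1 = 1/10.
  c_1 = 1/(10)^2 = 1/100.
  c_2 = 1/(10)^3 = 1/1000.
  c_3 = 1/(10)^4 = 1/10000.
The series is valid for |w/d| < 1, i.e. |z − z₀| < |d|.
Radius of convergence: R = |8 − z₀| = |10| = 10 (distance from z₀ to the singularity z = 8).

c_0 = 1/10, c_1 = 1/100, c_2 = 1/1000, c_3 = 1/10000; R = 10.


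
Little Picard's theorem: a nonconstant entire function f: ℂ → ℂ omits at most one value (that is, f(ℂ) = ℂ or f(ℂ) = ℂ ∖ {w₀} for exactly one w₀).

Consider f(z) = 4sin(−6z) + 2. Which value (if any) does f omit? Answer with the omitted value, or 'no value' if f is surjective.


Little Picard bounds the complement of f(ℂ) to at most one point.
sin is entire and surjective onto ℂ: for every w ∈ ℂ, sin(ζ) = w has a solution ζ ∈ ℂ (e.g., via the complex inverse arcsin). With ζ = −6z this gives z = ζ/(-6). Then 4·sin(−6z) takes every value in 4·ℂ = ℂ, and adding 2 is a bijection of ℂ. So f is surjective and omits no value. (Note: only on the real line is sin bounded by [−1, 1].)

Omitted value: no value.


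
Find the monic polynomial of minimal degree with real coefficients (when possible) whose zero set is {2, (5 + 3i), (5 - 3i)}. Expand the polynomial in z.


The polynomial is p(z) = ∏_{α ∈ S} (z − α), where S = {2, (5 + 3i), (5 - 3i)}.
Expanding the product yields: p(z) = z^3 -12·z^2 + 54·z -68.
Note conjugate pairs combine to real quadratics: (z − (5+3i))(z − (5−3i)) = z² − 10z + 34.
The resulting polynomial has degree 3 and real coefficients as required.

p(z) = z^3 -12·z^2 + 54·z -68.


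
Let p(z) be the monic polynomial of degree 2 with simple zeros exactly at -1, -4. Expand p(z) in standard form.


The polynomial is p(z) = ∏_{α ∈ S} (z − α), where S = {-1, -4}.
Expanding the product yields: p(z) = z^2 + 5·z + 4.
The resulting polynomial has degree 2 and real coefficients as required.

p(z) = z^2 + 5·z + 4.


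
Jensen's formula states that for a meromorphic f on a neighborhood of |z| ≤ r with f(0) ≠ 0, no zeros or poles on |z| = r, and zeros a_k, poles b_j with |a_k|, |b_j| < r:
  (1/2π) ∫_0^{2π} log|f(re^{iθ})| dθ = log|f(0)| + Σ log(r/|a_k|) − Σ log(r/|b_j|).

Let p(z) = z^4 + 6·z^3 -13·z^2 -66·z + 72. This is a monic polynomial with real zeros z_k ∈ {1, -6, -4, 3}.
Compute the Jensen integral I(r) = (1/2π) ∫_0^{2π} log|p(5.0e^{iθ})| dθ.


Zeros: -6, -4, 1, 3; r = 5.0.
Inside |z| < r: -4, 1, 3. Outside (|z| ≥ r): -6.
p(0) = 72, so log|p(0)| = log(72) = 4.2767.
Apply Jensen: I(r) = log|p(0)| + Σ_k log(r/|z_k|), summed over zeros inside |z| < r.
  log(r/|z_k|) for z_k = 1: log(5.0/1) = 1.6094
  log(r/|z_k|) for z_k = -4: log(5.0/4) = 0.2231
  log(r/|z_k|) for z_k = 3: log(5.0/3) = 0.5108
  Outside zeros (-6) contribute nothing to the Jensen sum.
Sum over inside zeros: 2.3434.
I(r) = log|p(0)| + (inside sum) = 4.2767 + 2.3434 = 6.6201.
Note: since some zeros are outside |z| ≤ r, the simplified n·log(r) form does NOT apply — only the inside zeros contribute.

I(r) ≈ 6.6201.


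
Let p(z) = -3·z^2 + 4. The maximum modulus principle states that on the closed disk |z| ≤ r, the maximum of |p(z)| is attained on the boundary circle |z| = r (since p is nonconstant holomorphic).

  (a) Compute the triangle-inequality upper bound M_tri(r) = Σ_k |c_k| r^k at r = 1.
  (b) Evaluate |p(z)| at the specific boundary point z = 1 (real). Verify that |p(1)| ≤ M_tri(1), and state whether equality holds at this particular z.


Coefficients: c_0 = 4, c_1 = 0, c_2 = -3. Radius r = 1.
Part (a). Triangle bound: M_tri(r) = Σ_k |c_k| r^k
  = |4|·1^0 + |0|·1^1 + |-3|·1^2
  = 4 + 0 + 3 = 7.
This bounds M(r) := max_{|z|=r} |p(z)| from above; equality holds iff all terms c_k z^k can be made to align in phase at a single z on |z|=r.
Part (b). At z = 1 (real, on the circle |z| = r):
  p(1) = (4)·1^0 + (0)·1^1 + (-3)·1^2 = 1.
  |p(1)| = 1.
Check: |p(1)| = 1 ≤ 7 = M_tri(1). ✓ Equality does not hold at z = 1 (the coefficients have mixed signs, so the terms do not all align in phase there).

M_tri(1) = 7; |p(1)| = 1; equality at z=1: no.


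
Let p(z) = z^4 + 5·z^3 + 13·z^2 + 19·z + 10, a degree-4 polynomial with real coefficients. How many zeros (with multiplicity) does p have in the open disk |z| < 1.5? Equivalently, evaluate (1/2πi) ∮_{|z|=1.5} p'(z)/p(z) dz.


The zeros of p are: (-1 + 2i), (-1 - 2i), -2, -1.
Their magnitudes are: 2.236, 2.236, 2, 1.
Zeros with |z| < R = 1.5: -1.
Count = 1.
By the argument principle, (1/2πi) ∮_{|z|=R} p'(z)/p(z) dz equals exactly this count.

Number of zeros inside |z| < 1.5: 1.


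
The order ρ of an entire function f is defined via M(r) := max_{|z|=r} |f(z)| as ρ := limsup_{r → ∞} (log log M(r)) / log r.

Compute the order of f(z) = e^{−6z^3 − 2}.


|e^{−6z^3 − 2}| = e^{Re(-6·z^3) + -2} ≤ e^{6|z|^3 + -2} = e^{6r^3 + -2} on |z| = r, so ρ ≤ 3. Choosing z on |z|=r so that -6·z^3 is real positive (always possible by picking arg z appropriately) gives |f(z)| = e^{6r^3 + -2}, matching the bound. The additive constant -2 does not affect log log M(r) ~ 3·log r. Hence ρ = 3.
Therefore ρ = 3.

Order ρ = 3.


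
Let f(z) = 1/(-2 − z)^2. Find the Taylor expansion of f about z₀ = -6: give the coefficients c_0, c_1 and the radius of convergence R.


Let w = z − z₀, so z = z₀ + w.
Then -2 − z = -2 − (z₀ + w) = (-2 − z₀) − w = 4 − w.
f(z) = 1/(4 − w)^2 = (1/(4)^2) · (1 − w/(4))^{−2}.
By the binomial series (1−u)^{−2} = Σ_{n≥0} C(n+1, 1) u^n for |u|<1, with u = w/(4):
  c_n = C(n+1, 1) / (4)^(n+2).
  c_0 = 1/(4)^2 = 1/16.
  c_1 = 2/(4)^3 = 1/32.
The series is valid for |w/d| < 1, i.e. |z − z₀| < |d|.
Radius of convergence: R = |-2 − z₀| = |4| = 4 (distance from z₀ to the singularity z = -2).

c_0 = 1/16, c_1 = 1/32; R = 4.
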